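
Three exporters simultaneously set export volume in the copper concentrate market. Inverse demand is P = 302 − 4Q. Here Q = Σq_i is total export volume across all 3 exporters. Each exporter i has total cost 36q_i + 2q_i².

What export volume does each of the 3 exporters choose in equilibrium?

A representative exporter's profit is π_i = q_i(302 − 4Q) − 36q_i − 2q_i², with Q = q_i + Σ_{j≠i} q_j.
First-order condition: 266 − 12q_i − 4Σ_{j≠i} q_j = 0.
Imposing symmetry (q_j = q for all j) turns Σ_{j≠i} q_j into 2q, so 266 = 20q and q = 13.3.

13.3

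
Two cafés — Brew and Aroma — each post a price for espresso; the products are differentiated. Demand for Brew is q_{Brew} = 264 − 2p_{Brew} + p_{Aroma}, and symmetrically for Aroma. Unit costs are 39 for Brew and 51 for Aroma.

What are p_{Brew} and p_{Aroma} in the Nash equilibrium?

115.6, 120.4

Brew's profit: π = (p_{Brew} − 39)(264 − 2p_{Brew} + p_{Aroma}).
∂π/∂p_{Brew} = 342 − 4p_{Brew} + p_{Aroma} = 0 ⇒ p_{Brew} = 85.5 + 0.25p_{Aroma}.
Similarly p_{Aroma} = 91.5 + 0.25p_{Brew}.
Plugging p_{Aroma} into Brew's best response: p_{Brew} = 85.5 + 0.25(91.5 + 0.25p_{Brew}) ⇒ 0.9375p_{Brew} = 108.375, so p_{Brew} = 115.6.
Then p_{Aroma} = 91.5 + 0.25·115.6 = 120.4.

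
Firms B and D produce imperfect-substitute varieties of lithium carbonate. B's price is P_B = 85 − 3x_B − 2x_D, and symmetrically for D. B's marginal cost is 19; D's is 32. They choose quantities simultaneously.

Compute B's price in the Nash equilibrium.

46.1875

Firm B's profit: π = x_B(85 − 3x_B − 2x_D) − 19x_B.
∂π/∂x_B = 66 − 6x_B − 2x_D = 0 ⇒ x_B = 11 − (1/3)x_D.
Similarly x_D = 53/6 − (1/3)x_B.
Plugging x_D into B's best response: x_B = 11 − (1/3)(53/6 − (1/3)x_B) ⇒ (8/9)x_B = 145/18, so x_B = 9.0625.
Then x_D = 53/6 − (1/3)·9.0625 = 5.8125.
P_B = 85 − 3·9.0625 − 2·5.8125 = 46.1875.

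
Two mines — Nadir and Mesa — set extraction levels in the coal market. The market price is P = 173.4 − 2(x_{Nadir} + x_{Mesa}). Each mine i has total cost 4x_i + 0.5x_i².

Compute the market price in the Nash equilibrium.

76.6

Mine Nadir's profit: π = x_{Nadir}(173.4 − 2(x_{Nadir} + x_{Mesa})) − 4x_{Nadir} − 0.5x_{Nadir}².
∂π/∂x_{Nadir} = 169.4 − 5x_{Nadir} − 2x_{Mesa} = 0, so x_{Nadir} = 33.88 − 0.4x_{Mesa}.
By symmetry x_{Mesa} = x_{Nadir}; substituting into the reaction function, 1.4x_{Nadir} = 33.88 and x_{Nadir} = 24.2.
Equilibrium price: P = 173.4 − 2·48.4 = 76.6.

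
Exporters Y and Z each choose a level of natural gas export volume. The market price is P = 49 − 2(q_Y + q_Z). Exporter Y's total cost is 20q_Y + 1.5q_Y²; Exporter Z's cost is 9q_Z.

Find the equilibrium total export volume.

Exporter Y's profit: π = q_Y(49 − 2(q_Y + q_Z)) − 20q_Y − 1.5q_Y².
∂π/∂q_Y = 29 − 7q_Y − 2q_Z = 0, so q_Y = 29/7 − (2/7)q_Z.
For Z: ∂π/∂q_Z = 40 − 4q_Z − 2q_Y = 0 ⇒ q_Z = 10 − 0.5q_Y.
Plugging q_Z into Y's best response: q_Y = 29/7 − (2/7)(10 − 0.5q_Y) ⇒ (6/7)q_Y = 9/7, so q_Y = 1.5.
Then q_Z = 10 − 0.5·1.5 = 9.25.
Total export volume: 1.5 + 9.25 = 10.75.

10.75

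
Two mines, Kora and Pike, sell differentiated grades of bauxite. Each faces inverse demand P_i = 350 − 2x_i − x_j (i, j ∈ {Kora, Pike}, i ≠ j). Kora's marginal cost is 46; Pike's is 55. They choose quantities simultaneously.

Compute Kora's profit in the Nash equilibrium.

Mine Kora's profit: π = x_{Kora}(350 − 2x_{Kora} − x_{Pike}) − 46x_{Kora}.
∂π/∂x_{Kora} = 304 − 4x_{Kora} − x_{Pike} = 0 ⇒ x_{Kora} = 76 − 0.25x_{Pike}.
Similarly x_{Pike} = 73.75 − 0.25x_{Kora}.
Plugging x_{Pike} into Kora's best response: x_{Kora} = 76 − 0.25(73.75 − 0.25x_{Kora}) ⇒ 0.9375x_{Kora} = 57.5625, so x_{Kora} = 61.4.
Then x_{Pike} = 73.75 − 0.25·61.4 = 58.4.
P_{Kora} = 350 − 2·61.4 − 58.4 = 168.8.
Profit = (168.8 − 46)·61.4 = 7539.92.

7539.92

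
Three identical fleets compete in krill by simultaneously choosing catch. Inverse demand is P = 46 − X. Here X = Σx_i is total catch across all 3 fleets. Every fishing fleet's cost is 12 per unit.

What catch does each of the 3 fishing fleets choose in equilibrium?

8.5

A representative fishing fleet's profit is π_i = x_i(46 − X) − 12x_i, with X = x_i + Σ_{j≠i} x_j.
First-order condition: 34 − 2x_i − Σ_{j≠i} x_j = 0.
In a symmetric equilibrium every fishing fleet chooses the same x, so Σ_{j≠i} x_j = 2x. The condition becomes 34 − 4x = 0, giving x = 34/4 = 8.5.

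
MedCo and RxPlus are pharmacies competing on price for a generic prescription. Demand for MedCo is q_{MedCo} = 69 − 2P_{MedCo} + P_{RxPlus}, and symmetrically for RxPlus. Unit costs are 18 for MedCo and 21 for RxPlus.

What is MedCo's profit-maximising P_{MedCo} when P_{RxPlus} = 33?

MedCo's profit: π = (P_{MedCo} − 18)(69 − 2P_{MedCo} + P_{RxPlus}).
∂π/∂P_{MedCo} = 105 − 4P_{MedCo} + P_{RxPlus} = 0 ⇒ P_{MedCo} = 26.25 + 0.25P_{RxPlus}.
At P_{RxPlus} = 33: P_{MedCo} = 26.25 + 0.25·33 = 34.5.

34.5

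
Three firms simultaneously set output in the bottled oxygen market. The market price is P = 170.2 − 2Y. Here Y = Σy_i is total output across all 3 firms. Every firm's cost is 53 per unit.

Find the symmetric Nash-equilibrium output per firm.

14.65

A representative firm's profit is π_i = y_i(170.2 − 2Y) − 53y_i, with Y = y_i + Σ_{j≠i} y_j.
First-order condition: 117.2 − 4y_i − 2Σ_{j≠i} y_j = 0.
Imposing symmetry (y_j = y for all j) turns Σ_{j≠i} y_j into 2y, so 117.2 = 8y and y = 14.65.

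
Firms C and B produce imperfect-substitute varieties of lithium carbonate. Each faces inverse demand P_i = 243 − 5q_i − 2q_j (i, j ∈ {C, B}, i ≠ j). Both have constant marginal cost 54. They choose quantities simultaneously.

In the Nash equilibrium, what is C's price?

Firm C's profit: π = q_C(243 − 5q_C − 2q_B) − 54q_C.
∂π/∂q_C = 189 − 10q_C − 2q_B = 0 ⇒ q_C = 18.9 − 0.2q_B.
By symmetry q_B = q_C; substituting into the reaction function, 1.2q_C = 18.9 and q_C = 15.75.
P_C = 243 − 5·15.75 − 2·15.75 = 132.75.

132.75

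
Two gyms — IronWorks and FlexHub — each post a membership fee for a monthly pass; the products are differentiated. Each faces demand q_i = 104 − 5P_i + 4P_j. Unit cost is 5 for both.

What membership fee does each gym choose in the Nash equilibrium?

IronWorks's profit: π = (P_{IronWorks} − 5)(104 − 5P_{IronWorks} + 4P_{FlexHub}).
∂π/∂P_{IronWorks} = 129 − 10P_{IronWorks} + 4P_{FlexHub} = 0 ⇒ P_{IronWorks} = 12.9 + 0.4P_{FlexHub}.
By symmetry P_{FlexHub} = P_{IronWorks}; substituting into the reaction function, 0.6P_{IronWorks} = 12.9 and P_{IronWorks} = 21.5.

21.5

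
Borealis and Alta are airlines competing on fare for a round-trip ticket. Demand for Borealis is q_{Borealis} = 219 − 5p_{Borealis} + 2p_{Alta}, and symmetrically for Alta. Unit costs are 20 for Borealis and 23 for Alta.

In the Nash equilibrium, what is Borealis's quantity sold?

Borealis's profit: π = (p_{Borealis} − 20)(219 − 5p_{Borealis} + 2p_{Alta}).
∂π/∂p_{Borealis} = 319 − 10p_{Borealis} + 2p_{Alta} = 0 ⇒ p_{Borealis} = 31.9 + 0.2p_{Alta}.
Similarly p_{Alta} = 33.4 + 0.2p_{Borealis}.
Plugging p_{Alta} into Borealis's best response: p_{Borealis} = 31.9 + 0.2(33.4 + 0.2p_{Borealis}) ⇒ 0.96p_{Borealis} = 38.58, so p_{Borealis} = 40.1875.
Then p_{Alta} = 33.4 + 0.2·40.1875 = 41.4375.
q_{Borealis} = 219 − 5·40.1875 + 2·41.4375 = 100.9375.

100.9375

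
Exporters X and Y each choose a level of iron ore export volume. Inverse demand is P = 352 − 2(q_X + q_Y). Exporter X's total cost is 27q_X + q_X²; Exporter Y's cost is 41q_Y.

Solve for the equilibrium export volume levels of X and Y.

Exporter X's profit: π = q_X(352 − 2(q_X + q_Y)) − 27q_X − q_X².
∂π/∂q_X = 325 − 6q_X − 2q_Y = 0, so q_X = 325/6 − (1/3)q_Y.
For Y: ∂π/∂q_Y = 311 − 4q_Y − 2q_X = 0 ⇒ q_Y = 77.75 − 0.5q_X.
Substituting the second reaction function into the first: q_X = 325/6 − (1/3)(77.75 − 0.5q_X), which gives (5/6)q_X = 28.25 ⇒ q_X = 33.9.
Then q_Y = 77.75 − 0.5·33.9 = 60.8.

33.9, 60.8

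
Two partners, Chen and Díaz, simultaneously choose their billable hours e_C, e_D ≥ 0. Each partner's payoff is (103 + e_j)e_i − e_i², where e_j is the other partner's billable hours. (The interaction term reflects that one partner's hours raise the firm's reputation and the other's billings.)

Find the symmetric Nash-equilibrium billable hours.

103

Chen's payoff is (103 + e_D)e_C − e_C².
∂π/∂e_C = 103 + e_D − 2e_C = 0, so e_C = 51.5 + 0.5e_D.
Setting e_C = e_D in the reaction function: e_C = 51.5 + 0.5e_C, so e_C = 51.5 / 0.5 = 103.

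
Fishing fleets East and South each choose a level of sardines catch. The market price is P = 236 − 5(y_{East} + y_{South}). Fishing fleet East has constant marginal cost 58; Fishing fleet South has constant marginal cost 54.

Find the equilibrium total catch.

Fishing fleet East's profit: π = y_{East}(236 − 5(y_{East} + y_{South})) − 58y_{East}.
∂π/∂y_{East} = 178 − 10y_{East} − 5y_{South} = 0, so y_{East} = 17.8 − 0.5y_{South}.
By the same steps for South: y_{South} = 18.2 − 0.5y_{East}.
Solving the two reaction functions simultaneously: (1 − (−0.5)(−0.5))y_{East} = 17.8 − 0.5·18.2, so 0.75y_{East} = 8.7 and y_{East} = 11.6.
Then y_{South} = 18.2 − 0.5·11.6 = 12.4.
Total catch: 11.6 + 12.4 = 24.

24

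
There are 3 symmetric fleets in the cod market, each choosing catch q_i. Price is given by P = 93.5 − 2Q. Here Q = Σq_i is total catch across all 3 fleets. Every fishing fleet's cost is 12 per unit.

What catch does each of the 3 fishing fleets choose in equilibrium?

A representative fishing fleet's profit is π_i = q_i(93.5 − 2Q) − 12q_i, with Q = q_i + Σ_{j≠i} q_j.
First-order condition: 81.5 − 4q_i − 2Σ_{j≠i} q_j = 0.
With identical fishing fleets, set every q_j = q: then 81.5 − 4q − 4q = 0, i.e. q = 81.5/8 = 10.1875.

10.1875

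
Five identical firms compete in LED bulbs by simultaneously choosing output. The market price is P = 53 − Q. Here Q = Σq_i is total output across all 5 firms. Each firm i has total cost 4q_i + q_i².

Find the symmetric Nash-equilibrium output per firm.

6.125

A representative firm's profit is π_i = q_i(53 − Q) − 4q_i − q_i², with Q = q_i + Σ_{j≠i} q_j.
First-order condition: 49 − 4q_i − Σ_{j≠i} q_j = 0.
In a symmetric equilibrium every firm chooses the same q, so Σ_{j≠i} q_j = 4q. The condition becomes 49 − 8q = 0, giving q = 49/8 = 6.125.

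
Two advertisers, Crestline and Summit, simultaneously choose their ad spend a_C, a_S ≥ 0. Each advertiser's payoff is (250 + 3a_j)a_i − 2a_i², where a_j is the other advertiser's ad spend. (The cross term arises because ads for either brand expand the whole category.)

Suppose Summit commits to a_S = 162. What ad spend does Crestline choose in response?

Crestline's payoff is (250 + 3a_S)a_C − 2a_C².
∂π/∂a_C = 250 + 3a_S − 4a_C = 0, so a_C = 62.5 + 0.75a_S.
At a_S = 162: a_C = 62.5 + 0.75·162 = 184.

184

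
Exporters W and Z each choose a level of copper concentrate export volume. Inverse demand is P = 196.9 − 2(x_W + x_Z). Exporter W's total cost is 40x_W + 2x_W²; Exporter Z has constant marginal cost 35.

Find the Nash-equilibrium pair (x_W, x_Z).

10.85, 35.05

Exporter W's profit: π = x_W(196.9 − 2(x_W + x_Z)) − 40x_W − 2x_W².
∂π/∂x_W = 156.9 − 8x_W − 2x_Z = 0, so x_W = 19.6125 − 0.25x_Z.
For Z: ∂π/∂x_Z = 161.9 − 4x_Z − 2x_W = 0 ⇒ x_Z = 40.475 − 0.5x_W.
Solving the two reaction functions simultaneously: (1 − (−0.25)(−0.5))x_W = 19.6125 − 0.25·40.475, so 0.875x_W = 1519/160 and x_W = 10.85.
Then x_Z = 40.475 − 0.5·10.85 = 35.05.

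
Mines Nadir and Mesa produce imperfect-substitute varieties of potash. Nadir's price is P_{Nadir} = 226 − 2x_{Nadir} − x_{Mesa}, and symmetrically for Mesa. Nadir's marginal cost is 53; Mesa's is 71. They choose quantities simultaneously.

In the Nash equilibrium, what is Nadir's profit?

2563.28

Mine Nadir's profit: π = x_{Nadir}(226 − 2x_{Nadir} − x_{Mesa}) − 53x_{Nadir}.
∂π/∂x_{Nadir} = 173 − 4x_{Nadir} − x_{Mesa} = 0 ⇒ x_{Nadir} = 43.25 − 0.25x_{Mesa}.
Similarly x_{Mesa} = 38.75 − 0.25x_{Nadir}.
Plugging x_{Mesa} into Nadir's best response: x_{Nadir} = 43.25 − 0.25(38.75 − 0.25x_{Nadir}) ⇒ 0.9375x_{Nadir} = 33.5625, so x_{Nadir} = 35.8.
Then x_{Mesa} = 38.75 − 0.25·35.8 = 29.8.
P_{Nadir} = 226 − 2·35.8 − 29.8 = 124.6.
Profit = (124.6 − 53)·35.8 = 2563.28.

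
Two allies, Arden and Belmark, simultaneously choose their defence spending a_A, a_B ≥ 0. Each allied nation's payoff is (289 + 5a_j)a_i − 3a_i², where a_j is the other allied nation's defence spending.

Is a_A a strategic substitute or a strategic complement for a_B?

strategic complements

Arden's payoff is (289 + 5a_B)a_A − 3a_A².
∂π/∂a_A = 289 + 5a_B − 6a_A = 0, so a_A = 289/6 + (5/6)a_B.
The best-response slope da_A/da_B = 5/6 > 0: the reaction function is upward-sloping, so the choices are strategic complements.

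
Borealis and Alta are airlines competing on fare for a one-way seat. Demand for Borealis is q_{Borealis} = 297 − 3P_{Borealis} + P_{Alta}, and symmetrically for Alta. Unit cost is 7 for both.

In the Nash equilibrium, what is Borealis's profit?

9610.68

Borealis's profit: π = (P_{Borealis} − 7)(297 − 3P_{Borealis} + P_{Alta}).
∂π/∂P_{Borealis} = 318 − 6P_{Borealis} + P_{Alta} = 0 ⇒ P_{Borealis} = 53 + (1/6)P_{Alta}.
The game is symmetric, so in equilibrium P_{Alta} = P_{Borealis}: the reaction function gives (5/6)P_{Borealis} = 53, hence P_{Borealis} = 63.6.
q_{Borealis} = 297 − 3·63.6 + 63.6 = 169.8.
Profit = (63.6 − 7)·169.8 = 9610.68.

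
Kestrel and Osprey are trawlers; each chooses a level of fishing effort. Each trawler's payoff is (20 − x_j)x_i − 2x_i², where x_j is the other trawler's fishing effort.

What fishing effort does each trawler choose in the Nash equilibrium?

4

Kestrel's payoff is (20 − x_O)x_K − 2x_K².
∂π/∂x_K = 20 − x_O − 4x_K = 0, so x_K = 5 − 0.25x_O.
The game is symmetric, so in equilibrium x_O = x_K: the reaction function gives 1.25x_K = 5, hence x_K = 4.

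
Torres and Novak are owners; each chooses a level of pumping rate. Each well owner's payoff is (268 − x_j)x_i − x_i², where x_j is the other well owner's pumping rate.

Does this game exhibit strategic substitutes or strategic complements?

strategic substitutes

Torres's payoff is (268 − x_N)x_T − x_T².
∂π/∂x_T = 268 − x_N − 2x_T = 0, so x_T = 134 − 0.5x_N.
The best-response slope dx_T/dx_N = −0.5 < 0: the reaction function is downward-sloping, so the choices are strategic substitutes.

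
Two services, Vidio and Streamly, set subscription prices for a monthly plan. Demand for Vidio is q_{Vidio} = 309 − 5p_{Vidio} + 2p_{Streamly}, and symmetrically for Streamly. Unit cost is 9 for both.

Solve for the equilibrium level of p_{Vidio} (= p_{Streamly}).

44.25

Vidio's profit: π = (p_{Vidio} − 9)(309 − 5p_{Vidio} + 2p_{Streamly}).
∂π/∂p_{Vidio} = 354 − 10p_{Vidio} + 2p_{Streamly} = 0 ⇒ p_{Vidio} = 35.4 + 0.2p_{Streamly}.
The game is symmetric, so in equilibrium p_{Streamly} = p_{Vidio}: the reaction function gives 0.8p_{Vidio} = 35.4, hence p_{Vidio} = 44.25.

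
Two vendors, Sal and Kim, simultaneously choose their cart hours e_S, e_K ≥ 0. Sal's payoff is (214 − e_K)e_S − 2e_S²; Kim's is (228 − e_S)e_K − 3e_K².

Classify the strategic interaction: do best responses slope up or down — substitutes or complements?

Expanding Sal's payoff: 214e_S − e_Ke_S − 2e_S².
∂π/∂e_S = 214 − e_K − 4e_S = 0, so e_S = 53.5 − 0.25e_K.
The best-response slope de_S/de_K = −0.25 < 0: the reaction function is downward-sloping, so the choices are strategic substitutes.

strategic substitutes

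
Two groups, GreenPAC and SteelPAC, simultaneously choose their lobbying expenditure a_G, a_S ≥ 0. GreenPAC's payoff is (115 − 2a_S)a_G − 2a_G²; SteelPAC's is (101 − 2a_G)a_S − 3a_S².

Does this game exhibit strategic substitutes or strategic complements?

Expanding GreenPAC's payoff: 115a_G − 2a_Sa_G − 2a_G².
∂π/∂a_G = 115 − 2a_S − 4a_G = 0, so a_G = 28.75 − 0.5a_S.
The best-response slope da_G/da_S = −0.5 < 0: the reaction function is downward-sloping, so the choices are strategic substitutes.

strategic substitutes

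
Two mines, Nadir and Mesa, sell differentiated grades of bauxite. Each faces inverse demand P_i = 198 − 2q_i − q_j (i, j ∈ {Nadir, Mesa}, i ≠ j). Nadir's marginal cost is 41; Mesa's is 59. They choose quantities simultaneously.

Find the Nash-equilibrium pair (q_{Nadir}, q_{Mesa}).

Mine Nadir's profit: π = q_{Nadir}(198 − 2q_{Nadir} − q_{Mesa}) − 41q_{Nadir}.
∂π/∂q_{Nadir} = 157 − 4q_{Nadir} − q_{Mesa} = 0 ⇒ q_{Nadir} = 39.25 − 0.25q_{Mesa}.
Similarly q_{Mesa} = 34.75 − 0.25q_{Nadir}.
Plugging q_{Mesa} into Nadir's best response: q_{Nadir} = 39.25 − 0.25(34.75 − 0.25q_{Nadir}) ⇒ 0.9375q_{Nadir} = 30.5625, so q_{Nadir} = 32.6.
Then q_{Mesa} = 34.75 − 0.25·32.6 = 26.6.

32.6, 26.6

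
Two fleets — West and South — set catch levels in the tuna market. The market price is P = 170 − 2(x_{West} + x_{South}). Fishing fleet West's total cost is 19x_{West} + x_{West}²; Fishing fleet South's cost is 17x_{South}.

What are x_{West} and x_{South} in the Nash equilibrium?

14.9, 30.8

Fishing fleet West's profit: π = x_{West}(170 − 2(x_{West} + x_{South})) − 19x_{West} − x_{West}².
∂π/∂x_{West} = 151 − 6x_{West} − 2x_{South} = 0, so x_{West} = 151/6 − (1/3)x_{South}.
For South: ∂π/∂x_{South} = 153 − 4x_{South} − 2x_{West} = 0 ⇒ x_{South} = 38.25 − 0.5x_{West}.
Plugging x_{South} into West's best response: x_{West} = 151/6 − (1/3)(38.25 − 0.5x_{West}) ⇒ (5/6)x_{West} = 149/12, so x_{West} = 14.9.
Then x_{South} = 38.25 − 0.5·14.9 = 30.8.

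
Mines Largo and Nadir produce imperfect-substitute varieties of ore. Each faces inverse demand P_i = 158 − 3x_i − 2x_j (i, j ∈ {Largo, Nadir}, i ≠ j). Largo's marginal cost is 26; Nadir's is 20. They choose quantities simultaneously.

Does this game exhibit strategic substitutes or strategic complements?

Mine Largo's profit: π = x_{Largo}(158 − 3x_{Largo} − 2x_{Nadir}) − 26x_{Largo}.
∂π/∂x_{Largo} = 132 − 6x_{Largo} − 2x_{Nadir} = 0 ⇒ x_{Largo} = 22 − (1/3)x_{Nadir}.
The best-response slope dx_{Largo}/dx_{Nadir} = −1/3 < 0: the reaction function is downward-sloping, so the choices are strategic substitutes.

strategic substitutes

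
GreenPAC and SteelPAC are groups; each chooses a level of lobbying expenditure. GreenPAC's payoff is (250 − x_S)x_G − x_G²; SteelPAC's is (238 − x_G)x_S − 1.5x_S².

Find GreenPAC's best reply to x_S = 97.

Expanding GreenPAC's payoff: 250x_G − x_Sx_G − x_G².
∂π/∂x_G = 250 − x_S − 2x_G = 0, so x_G = 125 − 0.5x_S.
At x_S = 97: x_G = 125 − 0.5·97 = 76.5.

76.5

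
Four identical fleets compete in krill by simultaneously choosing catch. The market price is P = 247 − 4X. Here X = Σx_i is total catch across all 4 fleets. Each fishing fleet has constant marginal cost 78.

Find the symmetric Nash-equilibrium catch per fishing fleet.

A representative fishing fleet's profit is π_i = x_i(247 − 4X) − 78x_i, with X = x_i + Σ_{j≠i} x_j.
First-order condition: 169 − 8x_i − 4Σ_{j≠i} x_j = 0.
Imposing symmetry (x_j = x for all j) turns Σ_{j≠i} x_j into 3x, so 169 = 20x and x = 8.45.

8.45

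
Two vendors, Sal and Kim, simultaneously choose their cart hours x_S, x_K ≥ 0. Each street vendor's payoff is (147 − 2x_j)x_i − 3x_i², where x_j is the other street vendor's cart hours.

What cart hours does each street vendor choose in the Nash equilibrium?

18.375

Sal's payoff is (147 − 2x_K)x_S − 3x_S².
∂π/∂x_S = 147 − 2x_K − 6x_S = 0, so x_S = 24.5 − (1/3)x_K.
The game is symmetric, so in equilibrium x_K = x_S: the reaction function gives (4/3)x_S = 24.5, hence x_S = 18.375.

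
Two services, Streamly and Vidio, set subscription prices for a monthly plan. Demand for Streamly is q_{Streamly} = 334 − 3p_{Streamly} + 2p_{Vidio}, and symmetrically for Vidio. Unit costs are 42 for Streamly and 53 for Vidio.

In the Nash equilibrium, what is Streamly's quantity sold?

225.1875

Streamly's profit: π = (p_{Streamly} − 42)(334 − 3p_{Streamly} + 2p_{Vidio}).
∂π/∂p_{Streamly} = 460 − 6p_{Streamly} + 2p_{Vidio} = 0 ⇒ p_{Streamly} = 230/3 + (1/3)p_{Vidio}.
Similarly p_{Vidio} = 493/6 + (1/3)p_{Streamly}.
Substituting the second reaction function into the first: p_{Streamly} = 230/3 + (1/3)(493/6 + (1/3)p_{Streamly}), which gives (8/9)p_{Streamly} = 1873/18 ⇒ p_{Streamly} = 117.0625.
Then p_{Vidio} = 493/6 + (1/3)·117.0625 = 121.1875.
q_{Streamly} = 334 − 3·117.0625 + 2·121.1875 = 225.1875.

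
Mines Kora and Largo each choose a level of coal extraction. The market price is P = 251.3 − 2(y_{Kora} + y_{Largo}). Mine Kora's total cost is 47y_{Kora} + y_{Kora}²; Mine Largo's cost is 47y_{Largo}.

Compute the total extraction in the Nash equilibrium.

61.29

Mine Kora's profit: π = y_{Kora}(251.3 − 2(y_{Kora} + y_{Largo})) − 47y_{Kora} − y_{Kora}².
∂π/∂y_{Kora} = 204.3 − 6y_{Kora} − 2y_{Largo} = 0, so y_{Kora} = 34.05 − (1/3)y_{Largo}.
For Largo: ∂π/∂y_{Largo} = 204.3 − 4y_{Largo} − 2y_{Kora} = 0 ⇒ y_{Largo} = 51.075 − 0.5y_{Kora}.
Solving the two reaction functions simultaneously: (1 − (−1/3)(−0.5))y_{Kora} = 34.05 − (1/3)·51.075, so (5/6)y_{Kora} = 17.025 and y_{Kora} = 20.43.
Then y_{Largo} = 51.075 − 0.5·20.43 = 40.86.
Total extraction: 20.43 + 40.86 = 61.29.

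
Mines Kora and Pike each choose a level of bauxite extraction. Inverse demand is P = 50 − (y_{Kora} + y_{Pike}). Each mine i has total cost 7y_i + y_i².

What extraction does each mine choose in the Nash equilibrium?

Mine Kora's profit: π = y_{Kora}(50 − (y_{Kora} + y_{Pike})) − 7y_{Kora} − y_{Kora}².
∂π/∂y_{Kora} = 43 − 4y_{Kora} − y_{Pike} = 0, so y_{Kora} = 10.75 − 0.25y_{Pike}.
By symmetry y_{Pike} = y_{Kora}; substituting into the reaction function, 1.25y_{Kora} = 10.75 and y_{Kora} = 8.6.

8.6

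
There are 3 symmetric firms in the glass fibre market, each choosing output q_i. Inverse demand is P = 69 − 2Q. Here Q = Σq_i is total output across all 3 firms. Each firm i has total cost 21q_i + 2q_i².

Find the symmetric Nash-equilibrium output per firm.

A representative firm's profit is π_i = q_i(69 − 2Q) − 21q_i − 2q_i², with Q = q_i + Σ_{j≠i} q_j.
First-order condition: 48 − 8q_i − 2Σ_{j≠i} q_j = 0.
With identical firms, set every q_j = q: then 48 − 8q − 4q = 0, i.e. q = 48/12 = 4.

4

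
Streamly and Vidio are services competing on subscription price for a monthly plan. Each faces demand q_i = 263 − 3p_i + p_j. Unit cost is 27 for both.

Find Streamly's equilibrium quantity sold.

Streamly's profit: π = (p_{Streamly} − 27)(263 − 3p_{Streamly} + p_{Vidio}).
∂π/∂p_{Streamly} = 344 − 6p_{Streamly} + p_{Vidio} = 0 ⇒ p_{Streamly} = 172/3 + (1/6)p_{Vidio}.
By symmetry p_{Vidio} = p_{Streamly}; substituting into the reaction function, (5/6)p_{Streamly} = 172/3 and p_{Streamly} = 68.8.
q_{Streamly} = 263 − 3·68.8 + 68.8 = 125.4.

125.4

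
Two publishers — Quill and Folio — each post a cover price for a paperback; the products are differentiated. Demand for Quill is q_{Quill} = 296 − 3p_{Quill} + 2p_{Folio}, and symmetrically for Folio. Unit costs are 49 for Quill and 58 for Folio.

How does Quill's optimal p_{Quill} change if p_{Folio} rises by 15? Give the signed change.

5

Quill's profit: π = (p_{Quill} − 49)(296 − 3p_{Quill} + 2p_{Folio}).
∂π/∂p_{Quill} = 443 − 6p_{Quill} + 2p_{Folio} = 0 ⇒ p_{Quill} = 443/6 + (1/3)p_{Folio}.
The reaction-function slope is 1/3, so a 15-unit rise in p_{Folio} moves p_{Quill} by 1/3 × 15 = 5. Quill's best response rises — the actions are strategic complements.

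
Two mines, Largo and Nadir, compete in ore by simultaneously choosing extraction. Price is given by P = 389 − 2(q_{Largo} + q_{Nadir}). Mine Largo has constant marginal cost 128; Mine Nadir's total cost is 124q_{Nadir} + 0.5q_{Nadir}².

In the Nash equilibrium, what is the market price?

224.875

Mine Largo's profit: π = q_{Largo}(389 − 2(q_{Largo} + q_{Nadir})) − 128q_{Largo}.
∂π/∂q_{Largo} = 261 − 4q_{Largo} − 2q_{Nadir} = 0, so q_{Largo} = 65.25 − 0.5q_{Nadir}.
For Nadir: ∂π/∂q_{Nadir} = 265 − 5q_{Nadir} − 2q_{Largo} = 0 ⇒ q_{Nadir} = 53 − 0.4q_{Largo}.
Plugging q_{Nadir} into Largo's best response: q_{Largo} = 65.25 − 0.5(53 − 0.4q_{Largo}) ⇒ 0.8q_{Largo} = 38.75, so q_{Largo} = 48.4375.
Then q_{Nadir} = 53 − 0.4·48.4375 = 33.625.
Equilibrium price: P = 389 − 2·82.0625 = 224.875.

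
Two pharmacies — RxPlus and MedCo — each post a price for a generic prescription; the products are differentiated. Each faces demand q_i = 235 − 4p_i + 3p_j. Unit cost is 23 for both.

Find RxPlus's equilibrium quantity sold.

RxPlus's profit: π = (p_{RxPlus} − 23)(235 − 4p_{RxPlus} + 3p_{MedCo}).
∂π/∂p_{RxPlus} = 327 − 8p_{RxPlus} + 3p_{MedCo} = 0 ⇒ p_{RxPlus} = 40.875 + 0.375p_{MedCo}.
Setting p_{RxPlus} = p_{MedCo} in the reaction function: p_{RxPlus} = 40.875 + 0.375p_{RxPlus}, so p_{RxPlus} = 40.875 / 0.625 = 65.4.
q_{RxPlus} = 235 − 4·65.4 + 3·65.4 = 169.6.

169.6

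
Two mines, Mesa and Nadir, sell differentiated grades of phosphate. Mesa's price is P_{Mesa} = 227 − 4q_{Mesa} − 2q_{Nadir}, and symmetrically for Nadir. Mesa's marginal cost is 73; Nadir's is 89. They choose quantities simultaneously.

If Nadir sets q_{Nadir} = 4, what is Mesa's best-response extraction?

Mine Mesa's profit: π = q_{Mesa}(227 − 4q_{Mesa} − 2q_{Nadir}) − 73q_{Mesa}.
∂π/∂q_{Mesa} = 154 − 8q_{Mesa} − 2q_{Nadir} = 0 ⇒ q_{Mesa} = 19.25 − 0.25q_{Nadir}.
At q_{Nadir} = 4: q_{Mesa} = 19.25 − 0.25·4 = 18.25.

18.25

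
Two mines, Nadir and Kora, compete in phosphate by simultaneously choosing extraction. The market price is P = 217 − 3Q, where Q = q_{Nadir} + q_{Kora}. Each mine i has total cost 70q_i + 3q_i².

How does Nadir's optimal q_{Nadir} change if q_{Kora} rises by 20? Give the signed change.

Mine Nadir's profit: π = q_{Nadir}(217 − 3(q_{Nadir} + q_{Kora})) − 70q_{Nadir} − 3q_{Nadir}².
∂π/∂q_{Nadir} = 147 − 12q_{Nadir} − 3q_{Kora} = 0, so q_{Nadir} = 12.25 − 0.25q_{Kora}.
The reaction-function slope is −0.25, so a 20-unit rise in q_{Kora} moves q_{Nadir} by −0.25 × 20 = −5. Nadir's best response falls — the actions are strategic substitutes.

-5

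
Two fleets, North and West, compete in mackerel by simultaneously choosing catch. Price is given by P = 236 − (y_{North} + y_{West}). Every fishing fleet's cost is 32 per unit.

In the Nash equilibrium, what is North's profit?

Fishing fleet North's profit: π = y_{North}(236 − (y_{North} + y_{West})) − 32y_{North}.
∂π/∂y_{North} = 204 − 2y_{North} − y_{West} = 0, so y_{North} = 102 − 0.5y_{West}.
The game is symmetric, so in equilibrium y_{West} = y_{North}: the reaction function gives 1.5y_{North} = 102, hence y_{North} = 68.
Price P = 236 − 136 = 100.
North's profit: (100 − 32)·68 = 4624.

4624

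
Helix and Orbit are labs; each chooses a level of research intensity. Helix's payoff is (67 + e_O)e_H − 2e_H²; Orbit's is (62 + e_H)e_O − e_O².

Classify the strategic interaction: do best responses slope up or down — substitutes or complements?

Expanding Helix's payoff: 67e_H + e_Oe_H − 2e_H².
∂π/∂e_H = 67 + e_O − 4e_H = 0, so e_H = 16.75 + 0.25e_O.
The best-response slope de_H/de_O = 0.25 > 0: the reaction function is upward-sloping, so the choices are strategic complements.

strategic complements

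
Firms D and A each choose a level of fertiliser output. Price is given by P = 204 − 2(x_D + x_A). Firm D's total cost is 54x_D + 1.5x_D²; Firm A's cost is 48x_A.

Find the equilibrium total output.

45

Firm D's profit: π = x_D(204 − 2(x_D + x_A)) − 54x_D − 1.5x_D².
∂π/∂x_D = 150 − 7x_D − 2x_A = 0, so x_D = 150/7 − (2/7)x_A.
For A: ∂π/∂x_A = 156 − 4x_A − 2x_D = 0 ⇒ x_A = 39 − 0.5x_D.
Plugging x_A into D's best response: x_D = 150/7 − (2/7)(39 − 0.5x_D) ⇒ (6/7)x_D = 72/7, so x_D = 12.
Then x_A = 39 − 0.5·12 = 33.
Total output: 12 + 33 = 45.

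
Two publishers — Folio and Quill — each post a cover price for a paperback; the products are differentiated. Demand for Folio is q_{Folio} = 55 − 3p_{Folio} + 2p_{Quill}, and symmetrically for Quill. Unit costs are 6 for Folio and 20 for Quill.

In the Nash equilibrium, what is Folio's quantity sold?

44.625

Folio's profit: π = (p_{Folio} − 6)(55 − 3p_{Folio} + 2p_{Quill}).
∂π/∂p_{Folio} = 73 − 6p_{Folio} + 2p_{Quill} = 0 ⇒ p_{Folio} = 73/6 + (1/3)p_{Quill}.
Similarly p_{Quill} = 115/6 + (1/3)p_{Folio}.
Solving the two reaction functions simultaneously: (1 − (1/3)(1/3))p_{Folio} = 73/6 + (1/3)·(115/6), so (8/9)p_{Folio} = 167/9 and p_{Folio} = 20.875.
Then p_{Quill} = 115/6 + (1/3)·20.875 = 26.125.
q_{Folio} = 55 − 3·20.875 + 2·26.125 = 44.625.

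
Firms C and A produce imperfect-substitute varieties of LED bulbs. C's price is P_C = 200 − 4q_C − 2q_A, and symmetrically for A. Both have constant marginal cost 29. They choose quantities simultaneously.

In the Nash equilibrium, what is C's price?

Firm C's profit: π = q_C(200 − 4q_C − 2q_A) − 29q_C.
∂π/∂q_C = 171 − 8q_C − 2q_A = 0 ⇒ q_C = 21.375 − 0.25q_A.
The game is symmetric, so in equilibrium q_A = q_C: the reaction function gives 1.25q_C = 21.375, hence q_C = 17.1.
P_C = 200 − 4·17.1 − 2·17.1 = 97.4.

97.4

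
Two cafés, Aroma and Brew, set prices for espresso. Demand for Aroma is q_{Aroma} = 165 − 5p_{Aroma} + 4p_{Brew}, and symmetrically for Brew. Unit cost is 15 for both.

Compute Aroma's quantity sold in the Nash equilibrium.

125

Aroma's profit: π = (p_{Aroma} − 15)(165 − 5p_{Aroma} + 4p_{Brew}).
∂π/∂p_{Aroma} = 240 − 10p_{Aroma} + 4p_{Brew} = 0 ⇒ p_{Aroma} = 24 + 0.4p_{Brew}.
The game is symmetric, so in equilibrium p_{Brew} = p_{Aroma}: the reaction function gives 0.6p_{Aroma} = 24, hence p_{Aroma} = 40.
q_{Aroma} = 165 − 5·40 + 4·40 = 125.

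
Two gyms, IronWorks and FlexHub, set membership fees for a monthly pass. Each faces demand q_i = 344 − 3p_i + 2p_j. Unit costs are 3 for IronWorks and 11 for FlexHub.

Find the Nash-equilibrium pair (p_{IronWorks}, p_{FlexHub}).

IronWorks's profit: π = (p_{IronWorks} − 3)(344 − 3p_{IronWorks} + 2p_{FlexHub}).
∂π/∂p_{IronWorks} = 353 − 6p_{IronWorks} + 2p_{FlexHub} = 0 ⇒ p_{IronWorks} = 353/6 + (1/3)p_{FlexHub}.
Similarly p_{FlexHub} = 377/6 + (1/3)p_{IronWorks}.
Plugging p_{FlexHub} into IronWorks's best response: p_{IronWorks} = 353/6 + (1/3)(377/6 + (1/3)p_{IronWorks}) ⇒ (8/9)p_{IronWorks} = 718/9, so p_{IronWorks} = 89.75.
Then p_{FlexHub} = 377/6 + (1/3)·89.75 = 92.75.

89.75, 92.75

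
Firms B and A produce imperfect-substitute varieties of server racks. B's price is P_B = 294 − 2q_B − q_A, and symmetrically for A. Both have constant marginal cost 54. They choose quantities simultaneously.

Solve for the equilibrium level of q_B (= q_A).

Firm B's profit: π = q_B(294 − 2q_B − q_A) − 54q_B.
∂π/∂q_B = 240 − 4q_B − q_A = 0 ⇒ q_B = 60 − 0.25q_A.
The game is symmetric, so in equilibrium q_A = q_B: the reaction function gives 1.25q_B = 60, hence q_B = 48.

48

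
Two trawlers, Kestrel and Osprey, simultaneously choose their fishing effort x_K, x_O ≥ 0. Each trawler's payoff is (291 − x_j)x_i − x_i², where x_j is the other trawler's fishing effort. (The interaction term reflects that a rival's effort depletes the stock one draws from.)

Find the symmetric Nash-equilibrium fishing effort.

Kestrel's payoff is (291 − x_O)x_K − x_K².
∂π/∂x_K = 291 − x_O − 2x_K = 0, so x_K = 145.5 − 0.5x_O.
Setting x_K = x_O in the reaction function: x_K = 145.5 − 0.5x_K, so x_K = 145.5 / 1.5 = 97.

97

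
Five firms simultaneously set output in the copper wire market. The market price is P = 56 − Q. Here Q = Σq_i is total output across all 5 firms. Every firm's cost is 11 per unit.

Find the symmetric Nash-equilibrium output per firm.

A representative firm's profit is π_i = q_i(56 − Q) − 11q_i, with Q = q_i + Σ_{j≠i} q_j.
First-order condition: 45 − 2q_i − Σ_{j≠i} q_j = 0.
With identical firms, set every q_j = q: then 45 − 2q − 4q = 0, i.e. q = 45/6 = 7.5.

7.5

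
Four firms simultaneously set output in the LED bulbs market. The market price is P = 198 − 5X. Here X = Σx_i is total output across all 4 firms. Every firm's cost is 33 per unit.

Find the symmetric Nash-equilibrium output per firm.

A representative firm's profit is π_i = x_i(198 − 5X) − 33x_i, with X = x_i + Σ_{j≠i} x_j.
First-order condition: 165 − 10x_i − 5Σ_{j≠i} x_j = 0.
In a symmetric equilibrium every firm chooses the same x, so Σ_{j≠i} x_j = 3x. The condition becomes 165 − 25x = 0, giving x = 165/25 = 6.6.

6.6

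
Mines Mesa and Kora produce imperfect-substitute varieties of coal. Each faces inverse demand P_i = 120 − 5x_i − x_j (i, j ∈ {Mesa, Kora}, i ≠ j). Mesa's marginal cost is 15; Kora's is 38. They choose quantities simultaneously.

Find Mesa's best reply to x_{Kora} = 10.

Mine Mesa's profit: π = x_{Mesa}(120 − 5x_{Mesa} − x_{Kora}) − 15x_{Mesa}.
∂π/∂x_{Mesa} = 105 − 10x_{Mesa} − x_{Kora} = 0 ⇒ x_{Mesa} = 10.5 − 0.1x_{Kora}.
At x_{Kora} = 10: x_{Mesa} = 10.5 − 0.1·10 = 9.5.

9.5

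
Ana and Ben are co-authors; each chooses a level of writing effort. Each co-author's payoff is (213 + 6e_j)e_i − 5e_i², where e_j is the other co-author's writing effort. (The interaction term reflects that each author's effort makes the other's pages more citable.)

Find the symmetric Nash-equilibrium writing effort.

Ana's payoff is (213 + 6e_B)e_A − 5e_A².
∂π/∂e_A = 213 + 6e_B − 10e_A = 0, so e_A = 21.3 + 0.6e_B.
The game is symmetric, so in equilibrium e_B = e_A: the reaction function gives 0.4e_A = 21.3, hence e_A = 53.25.

53.25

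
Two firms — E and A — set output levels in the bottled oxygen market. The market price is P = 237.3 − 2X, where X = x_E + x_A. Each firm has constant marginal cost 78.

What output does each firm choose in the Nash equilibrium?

26.55

Firm E's profit: π = x_E(237.3 − 2(x_E + x_A)) − 78x_E.
∂π/∂x_E = 159.3 − 4x_E − 2x_A = 0, so x_E = 39.825 − 0.5x_A.
The game is symmetric, so in equilibrium x_A = x_E: the reaction function gives 1.5x_E = 39.825, hence x_E = 26.55.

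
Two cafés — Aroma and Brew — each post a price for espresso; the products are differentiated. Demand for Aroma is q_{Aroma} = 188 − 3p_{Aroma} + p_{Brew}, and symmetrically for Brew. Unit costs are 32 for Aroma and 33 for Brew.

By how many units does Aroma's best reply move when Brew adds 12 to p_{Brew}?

2

Aroma's profit: π = (p_{Aroma} − 32)(188 − 3p_{Aroma} + p_{Brew}).
∂π/∂p_{Aroma} = 284 − 6p_{Aroma} + p_{Brew} = 0 ⇒ p_{Aroma} = 142/3 + (1/6)p_{Brew}.
The reaction-function slope is 1/6, so a 12-unit rise in p_{Brew} moves p_{Aroma} by 1/6 × 12 = 2. Aroma's best response rises — the actions are strategic complements.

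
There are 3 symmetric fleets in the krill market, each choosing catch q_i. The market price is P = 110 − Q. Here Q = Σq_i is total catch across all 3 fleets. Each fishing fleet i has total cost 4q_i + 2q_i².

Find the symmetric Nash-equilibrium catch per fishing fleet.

A representative fishing fleet's profit is π_i = q_i(110 − Q) − 4q_i − 2q_i², with Q = q_i + Σ_{j≠i} q_j.
First-order condition: 106 − 6q_i − Σ_{j≠i} q_j = 0.
Imposing symmetry (q_j = q for all j) turns Σ_{j≠i} q_j into 2q, so 106 = 8q and q = 13.25.

13.25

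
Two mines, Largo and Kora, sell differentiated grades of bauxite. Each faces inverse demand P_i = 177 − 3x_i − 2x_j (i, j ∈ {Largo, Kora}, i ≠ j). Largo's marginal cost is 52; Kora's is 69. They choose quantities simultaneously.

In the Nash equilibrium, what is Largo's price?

Mine Largo's profit: π = x_{Largo}(177 − 3x_{Largo} − 2x_{Kora}) − 52x_{Largo}.
∂π/∂x_{Largo} = 125 − 6x_{Largo} − 2x_{Kora} = 0 ⇒ x_{Largo} = 125/6 − (1/3)x_{Kora}.
Similarly x_{Kora} = 18 − (1/3)x_{Largo}.
Plugging x_{Kora} into Largo's best response: x_{Largo} = 125/6 − (1/3)(18 − (1/3)x_{Largo}) ⇒ (8/9)x_{Largo} = 89/6, so x_{Largo} = 16.6875.
Then x_{Kora} = 18 − (1/3)·16.6875 = 12.4375.
P_{Largo} = 177 − 3·16.6875 − 2·12.4375 = 102.0625.

102.0625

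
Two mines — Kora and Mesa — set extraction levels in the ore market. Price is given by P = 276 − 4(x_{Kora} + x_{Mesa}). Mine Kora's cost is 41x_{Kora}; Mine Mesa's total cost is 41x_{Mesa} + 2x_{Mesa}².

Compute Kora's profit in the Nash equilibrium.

2209

Mine Kora's profit: π = x_{Kora}(276 − 4(x_{Kora} + x_{Mesa})) − 41x_{Kora}.
∂π/∂x_{Kora} = 235 − 8x_{Kora} − 4x_{Mesa} = 0, so x_{Kora} = 29.375 − 0.5x_{Mesa}.
For Mesa: ∂π/∂x_{Mesa} = 235 − 12x_{Mesa} − 4x_{Kora} = 0 ⇒ x_{Mesa} = 235/12 − (1/3)x_{Kora}.
Substituting the second reaction function into the first: x_{Kora} = 29.375 − 0.5(235/12 − (1/3)x_{Kora}), which gives (5/6)x_{Kora} = 235/12 ⇒ x_{Kora} = 23.5.
Then x_{Mesa} = 235/12 − (1/3)·23.5 = 11.75.
Price P = 276 − 4·35.25 = 135.
Kora's profit: (135 − 41)·23.5 = 2209.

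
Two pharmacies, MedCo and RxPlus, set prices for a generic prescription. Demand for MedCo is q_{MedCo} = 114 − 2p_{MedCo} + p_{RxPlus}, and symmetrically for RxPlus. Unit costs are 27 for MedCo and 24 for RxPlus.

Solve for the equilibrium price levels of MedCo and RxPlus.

MedCo's profit: π = (p_{MedCo} − 27)(114 − 2p_{MedCo} + p_{RxPlus}).
∂π/∂p_{MedCo} = 168 − 4p_{MedCo} + p_{RxPlus} = 0 ⇒ p_{MedCo} = 42 + 0.25p_{RxPlus}.
Similarly p_{RxPlus} = 40.5 + 0.25p_{MedCo}.
Substituting the second reaction function into the first: p_{MedCo} = 42 + 0.25(40.5 + 0.25p_{MedCo}), which gives 0.9375p_{MedCo} = 52.125 ⇒ p_{MedCo} = 55.6.
Then p_{RxPlus} = 40.5 + 0.25·55.6 = 54.4.

55.6, 54.4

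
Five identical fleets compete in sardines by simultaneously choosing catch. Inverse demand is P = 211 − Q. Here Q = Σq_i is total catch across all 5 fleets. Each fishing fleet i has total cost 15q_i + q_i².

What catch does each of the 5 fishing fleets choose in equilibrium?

24.5

A representative fishing fleet's profit is π_i = q_i(211 − Q) − 15q_i − q_i², with Q = q_i + Σ_{j≠i} q_j.
First-order condition: 196 − 4q_i − Σ_{j≠i} q_j = 0.
Imposing symmetry (q_j = q for all j) turns Σ_{j≠i} q_j into 4q, so 196 = 8q and q = 24.5.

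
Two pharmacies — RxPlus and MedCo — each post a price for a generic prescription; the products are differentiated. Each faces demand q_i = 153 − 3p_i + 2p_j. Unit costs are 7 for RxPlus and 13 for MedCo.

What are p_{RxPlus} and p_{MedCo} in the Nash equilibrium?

RxPlus's profit: π = (p_{RxPlus} − 7)(153 − 3p_{RxPlus} + 2p_{MedCo}).
∂π/∂p_{RxPlus} = 174 − 6p_{RxPlus} + 2p_{MedCo} = 0 ⇒ p_{RxPlus} = 29 + (1/3)p_{MedCo}.
Similarly p_{MedCo} = 32 + (1/3)p_{RxPlus}.
Plugging p_{MedCo} into RxPlus's best response: p_{RxPlus} = 29 + (1/3)(32 + (1/3)p_{RxPlus}) ⇒ (8/9)p_{RxPlus} = 119/3, so p_{RxPlus} = 44.625.
Then p_{MedCo} = 32 + (1/3)·44.625 = 46.875.

44.625, 46.875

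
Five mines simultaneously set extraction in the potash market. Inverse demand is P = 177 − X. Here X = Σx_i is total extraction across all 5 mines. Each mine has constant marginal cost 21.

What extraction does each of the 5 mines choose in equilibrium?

A representative mine's profit is π_i = x_i(177 − X) − 21x_i, with X = x_i + Σ_{j≠i} x_j.
First-order condition: 156 − 2x_i − Σ_{j≠i} x_j = 0.
Imposing symmetry (x_j = x for all j) turns Σ_{j≠i} x_j into 4x, so 156 = 6x and x = 26.

26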